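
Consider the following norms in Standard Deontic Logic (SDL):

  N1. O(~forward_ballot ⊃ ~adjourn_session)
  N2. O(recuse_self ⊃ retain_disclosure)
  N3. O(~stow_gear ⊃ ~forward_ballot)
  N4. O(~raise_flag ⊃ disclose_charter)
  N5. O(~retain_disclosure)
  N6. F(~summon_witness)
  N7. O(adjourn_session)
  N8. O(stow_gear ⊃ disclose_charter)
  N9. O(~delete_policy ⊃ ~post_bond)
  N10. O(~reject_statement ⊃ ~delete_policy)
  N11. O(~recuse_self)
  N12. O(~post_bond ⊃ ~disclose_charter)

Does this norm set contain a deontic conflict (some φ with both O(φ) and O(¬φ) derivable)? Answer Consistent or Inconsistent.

Premise 2 is O(recuse_self ⊃ retain_disclosure), but O(recuse_self) is not derivable from the premises, so it does not yield O(retain_disclosure).
So O(retain_disclosure) is not derivable, and the apparent clash with O(~retain_disclosure) does not arise.
A world satisfying every obligation exists (e.g. adjourn_session=true, delete_policy=true, disclose_charter=true, forward_ballot=true, post_bond=true, raise_flag=false, recuse_self=false, reject_statement=true, retain_disclosure=false, stow_gear=true, summon_witness=true); no atom is both obligatory and forbidden, so the set is consistent.

Consistent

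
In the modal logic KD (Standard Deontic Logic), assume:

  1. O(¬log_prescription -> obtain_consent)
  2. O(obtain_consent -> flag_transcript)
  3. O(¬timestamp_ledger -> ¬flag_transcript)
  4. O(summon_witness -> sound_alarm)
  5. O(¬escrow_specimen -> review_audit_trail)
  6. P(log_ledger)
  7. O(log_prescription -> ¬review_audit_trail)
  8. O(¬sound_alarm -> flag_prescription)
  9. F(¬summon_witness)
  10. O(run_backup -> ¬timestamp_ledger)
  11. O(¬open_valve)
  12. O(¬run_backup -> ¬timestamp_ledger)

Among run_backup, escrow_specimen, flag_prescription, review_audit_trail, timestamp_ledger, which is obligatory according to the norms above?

escrow_specimen

Premises 12 and 10 cover both cases: O(¬run_backup -> ¬timestamp_ledger) and O(run_backup -> ¬timestamp_ledger). Since ¬run_backup ∨ run_backup is a tautology, O(¬timestamp_ledger) follows.
Applying K to premise 3 (O(¬timestamp_ledger -> ¬flag_transcript)) and O(¬timestamp_ledger) yields O(¬flag_transcript).
Premise 2, O(obtain_consent -> flag_transcript), contraposes to O(¬flag_transcript -> ¬obtain_consent); with O(¬flag_transcript) we get O(¬obtain_consent).
The contrapositive of premise 1 (O(¬log_prescription -> obtain_consent)) is O(¬obtain_consent -> log_prescription), and O(¬obtain_consent) is already established, so O(log_prescription).
Premise 7 is O(log_prescription -> ¬review_audit_trail); since O(log_prescription), deontic closure gives O(¬review_audit_trail).
Premise 5, O(¬escrow_specimen -> review_audit_trail), contraposes to O(¬review_audit_trail -> escrow_specimen); with O(¬review_audit_trail) we get O(escrow_specimen).
So O(escrow_specimen) holds — escrow_specimen is obligatory. None of the other listed options is made obligatory by any chain of premises.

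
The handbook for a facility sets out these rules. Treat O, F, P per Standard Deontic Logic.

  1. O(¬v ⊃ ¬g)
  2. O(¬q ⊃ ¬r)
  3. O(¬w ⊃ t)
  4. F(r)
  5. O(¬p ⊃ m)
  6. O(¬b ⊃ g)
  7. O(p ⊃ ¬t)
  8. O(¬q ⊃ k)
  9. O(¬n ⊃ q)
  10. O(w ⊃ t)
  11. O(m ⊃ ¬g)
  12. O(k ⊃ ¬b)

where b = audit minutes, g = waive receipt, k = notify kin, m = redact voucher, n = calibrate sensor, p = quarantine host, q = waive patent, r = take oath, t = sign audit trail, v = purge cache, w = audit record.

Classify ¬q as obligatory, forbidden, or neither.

Forbidden

Premises 3 and 10 cover both cases: O(¬w ⊃ t) and O(w ⊃ t). Since ¬w ∨ w is a tautology, O(t) follows.
Premise 7, O(p ⊃ ¬t), contraposes to O(t ⊃ ¬p); with O(t) we get O(¬p).
Applying K to premise 5 (O(¬p ⊃ m)) and O(¬p) yields O(m).
Premise 11 is O(m ⊃ ¬g); since O(m), deontic closure gives O(¬g).
Premise 6, O(¬b ⊃ g), contraposes to O(¬g ⊃ b); with O(¬g) we get O(b).
Premise 12, O(k ⊃ ¬b), contraposes to O(b ⊃ ¬k); with O(b) we get O(¬k).
The contrapositive of premise 8 (O(¬q ⊃ k)) is O(¬k ⊃ q), and O(¬k) is already established, so O(q).
Premises 1, 2, 4, 9 do not contribute to this derivation.
Thus O(q), which is F(¬q): ¬q is forbidden.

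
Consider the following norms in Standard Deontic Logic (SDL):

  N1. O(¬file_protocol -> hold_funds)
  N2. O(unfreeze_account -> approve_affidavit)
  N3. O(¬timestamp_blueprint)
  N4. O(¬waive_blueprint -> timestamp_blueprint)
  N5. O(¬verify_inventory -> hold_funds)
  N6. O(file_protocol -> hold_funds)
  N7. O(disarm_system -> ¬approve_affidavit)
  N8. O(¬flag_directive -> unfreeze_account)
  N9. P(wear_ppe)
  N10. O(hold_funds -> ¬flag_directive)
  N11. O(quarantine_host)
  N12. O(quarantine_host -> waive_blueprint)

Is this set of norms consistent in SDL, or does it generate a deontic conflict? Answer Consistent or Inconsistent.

Consistent

Premise 4 is O(¬waive_blueprint -> timestamp_blueprint), but O(¬waive_blueprint) is not derivable from the premises, so it does not yield O(timestamp_blueprint).
So O(timestamp_blueprint) is not derivable, and the apparent clash with O(¬timestamp_blueprint) does not arise.
A world satisfying every obligation exists (e.g. approve_affidavit=true, disarm_system=false, file_protocol=false, flag_directive=false, hold_funds=true, quarantine_host=true, timestamp_blueprint=false, unfreeze_account=true, verify_inventory=false, waive_blueprint=true, wear_ppe=false); no atom is both obligatory and forbidden, so the set is consistent.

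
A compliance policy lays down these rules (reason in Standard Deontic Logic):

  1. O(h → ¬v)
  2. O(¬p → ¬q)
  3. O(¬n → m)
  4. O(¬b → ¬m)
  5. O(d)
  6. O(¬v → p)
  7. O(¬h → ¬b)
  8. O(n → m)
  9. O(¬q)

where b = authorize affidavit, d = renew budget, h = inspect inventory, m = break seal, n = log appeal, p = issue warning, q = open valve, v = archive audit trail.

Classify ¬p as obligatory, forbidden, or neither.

Forbidden

By case analysis on ¬n: premise 3 gives O(¬n → m) and premise 8 gives O(n → m), so O(m) either way.
Premise 4 is O(¬b → ¬m); contrapositively O(m → b). Since O(m) holds, K gives O(b).
Premise 7 is O(¬h → ¬b); contrapositively O(b → h). Since O(b) holds, K gives O(h).
Premise 1 is O(h → ¬v); since O(h), deontic closure gives O(¬v).
Premise 6 is O(¬v → p); since O(¬v), deontic closure gives O(p).
Premises 2, 5, 9 do not contribute to this derivation.
Thus O(p), which is F(¬p): ¬p is forbidden.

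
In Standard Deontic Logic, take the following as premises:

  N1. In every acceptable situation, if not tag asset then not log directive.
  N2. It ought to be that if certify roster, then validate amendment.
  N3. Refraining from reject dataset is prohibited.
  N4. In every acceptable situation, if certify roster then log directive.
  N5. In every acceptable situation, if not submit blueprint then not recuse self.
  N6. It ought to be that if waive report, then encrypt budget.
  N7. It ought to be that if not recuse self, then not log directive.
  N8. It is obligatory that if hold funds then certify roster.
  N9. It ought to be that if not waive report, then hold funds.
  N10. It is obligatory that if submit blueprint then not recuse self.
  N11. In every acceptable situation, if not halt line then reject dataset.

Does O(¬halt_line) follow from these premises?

Premise 11 is O(¬halt_line → reject_dataset); even if O(reject_dataset) held, inferring O(¬halt_line) would be affirming the consequent — invalid.
No other premise forces O(¬halt_line). An ideal world satisfying every premise can still have ¬halt_line false, so O(¬halt_line) is not derivable.

No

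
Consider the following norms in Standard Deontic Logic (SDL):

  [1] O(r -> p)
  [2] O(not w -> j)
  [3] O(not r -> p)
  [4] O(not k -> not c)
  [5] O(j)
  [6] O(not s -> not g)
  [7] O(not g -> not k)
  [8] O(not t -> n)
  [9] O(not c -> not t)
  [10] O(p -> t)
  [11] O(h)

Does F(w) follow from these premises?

No

Premise 2 is O(not w -> j); even if O(j) held, inferring O(not w) would be affirming the consequent — invalid.
No other premise forces O(not w). An ideal world satisfying every premise can still have w true, so F(w) is not derivable.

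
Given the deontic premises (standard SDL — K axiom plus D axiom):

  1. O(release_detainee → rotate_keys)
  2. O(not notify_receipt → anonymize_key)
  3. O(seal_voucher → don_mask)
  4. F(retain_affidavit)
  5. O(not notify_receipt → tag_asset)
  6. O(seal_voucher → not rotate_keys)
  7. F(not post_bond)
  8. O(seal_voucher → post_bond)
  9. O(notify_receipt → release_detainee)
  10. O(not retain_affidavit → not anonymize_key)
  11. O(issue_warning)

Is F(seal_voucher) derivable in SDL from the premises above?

Yes

F(retain_affidavit) at premise 4 means O(not retain_affidavit).
Applying K to premise 10 (O(not retain_affidavit → not anonymize_key)) and O(not retain_affidavit) yields O(not anonymize_key).
Premise 2, O(not notify_receipt → anonymize_key), contraposes to O(not anonymize_key → notify_receipt); with O(not anonymize_key) we get O(notify_receipt).
Premise 9 is O(notify_receipt → release_detainee); since O(notify_receipt), deontic closure gives O(release_detainee).
Premise 1 is O(release_detainee → rotate_keys); since O(release_detainee), deontic closure gives O(rotate_keys).
Premise 6, O(seal_voucher → not rotate_keys), contraposes to O(rotate_keys → not seal_voucher); with O(rotate_keys) we get O(not seal_voucher).
Premises 3, 5, 7, 8, 11 do not contribute to this derivation.
So O(not seal_voucher) holds, i.e. F(seal_voucher). The claim follows.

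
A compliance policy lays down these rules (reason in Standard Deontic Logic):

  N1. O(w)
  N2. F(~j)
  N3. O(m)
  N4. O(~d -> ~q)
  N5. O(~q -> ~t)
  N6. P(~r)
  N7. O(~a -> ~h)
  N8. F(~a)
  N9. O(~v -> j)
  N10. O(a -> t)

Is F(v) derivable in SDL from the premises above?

Premise 9 is O(~v -> j); even if O(j) held, inferring O(~v) would be affirming the consequent — invalid.
No other premise forces O(~v). An ideal world satisfying every premise can still have v true, so F(v) is not derivable.

No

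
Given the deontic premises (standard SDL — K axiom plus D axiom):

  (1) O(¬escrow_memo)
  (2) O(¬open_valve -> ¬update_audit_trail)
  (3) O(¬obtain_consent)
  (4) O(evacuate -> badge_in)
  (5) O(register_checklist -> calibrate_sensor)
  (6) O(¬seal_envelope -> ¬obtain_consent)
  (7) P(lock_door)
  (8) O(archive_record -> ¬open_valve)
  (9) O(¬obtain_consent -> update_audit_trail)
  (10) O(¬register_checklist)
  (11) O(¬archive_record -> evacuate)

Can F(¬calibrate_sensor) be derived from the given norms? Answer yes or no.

No

Premise 5 is O(register_checklist -> calibrate_sensor), but O(register_checklist) is not derivable from the premises, so it does not yield O(calibrate_sensor).
No other premise forces O(calibrate_sensor). An ideal world satisfying every premise can still have ¬calibrate_sensor true, so F(¬calibrate_sensor) is not derivable.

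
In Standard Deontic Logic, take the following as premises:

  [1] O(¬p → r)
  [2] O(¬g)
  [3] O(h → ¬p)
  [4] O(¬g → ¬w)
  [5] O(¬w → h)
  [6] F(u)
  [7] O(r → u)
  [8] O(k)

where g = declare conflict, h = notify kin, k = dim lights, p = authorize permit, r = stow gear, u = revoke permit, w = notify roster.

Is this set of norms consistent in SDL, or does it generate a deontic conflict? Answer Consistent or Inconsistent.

Inconsistent

Premise 2 states O(¬g) outright.
With premise 4, O(¬g → ¬w), the K-axiom yields O(¬w).
Applying K to premise 5 (O(¬w → h)) and O(¬w) yields O(h).
With premise 3, O(h → ¬p), the K-axiom yields O(¬p).
Premise 1 is O(¬p → r); since O(¬p), deontic closure gives O(r).
From O(r) and premise 7, O(r → u), we obtain O(u).
Yet premise 6 is F(u), i.e. O(¬u).
We now have both O(u) and O(¬u) — u is simultaneously obligatory and forbidden, violating the D-axiom.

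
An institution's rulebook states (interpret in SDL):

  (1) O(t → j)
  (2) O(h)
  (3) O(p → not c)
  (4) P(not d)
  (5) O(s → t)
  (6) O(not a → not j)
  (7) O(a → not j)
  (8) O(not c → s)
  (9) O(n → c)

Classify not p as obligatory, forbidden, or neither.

Obligatory

Premises 6 and 7 are O(not a → not j) and O(a → not j); every ideal world satisfies not a or a, so in either case not j holds — hence O(not j).
Premise 1, O(t → j), contraposes to O(not j → not t); with O(not j) we get O(not t).
Premise 5, O(s → t), contraposes to O(not t → not s); with O(not t) we get O(not s).
The contrapositive of premise 8 (O(not c → s)) is O(not s → c), and O(not s) is already established, so O(c).
The contrapositive of premise 3 (O(p → not c)) is O(c → not p), and O(c) is already established, so O(not p).
Premises 2, 4, 9 do not contribute to this derivation.
Hence not p is obligatory.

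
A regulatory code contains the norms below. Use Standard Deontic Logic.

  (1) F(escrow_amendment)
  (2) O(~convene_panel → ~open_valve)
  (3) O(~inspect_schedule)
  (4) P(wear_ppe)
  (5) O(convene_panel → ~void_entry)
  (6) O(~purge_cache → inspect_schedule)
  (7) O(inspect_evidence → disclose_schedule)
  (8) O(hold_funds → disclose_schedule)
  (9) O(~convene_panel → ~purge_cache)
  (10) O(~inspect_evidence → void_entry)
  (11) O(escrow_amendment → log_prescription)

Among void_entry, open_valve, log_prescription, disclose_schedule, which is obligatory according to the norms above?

Premise 3 gives O(~inspect_schedule).
Premise 6 is O(~purge_cache → inspect_schedule); contrapositively O(~inspect_schedule → purge_cache). Since O(~inspect_schedule) holds, K gives O(purge_cache).
The contrapositive of premise 9 (O(~convene_panel → ~purge_cache)) is O(purge_cache → convene_panel), and O(purge_cache) is already established, so O(convene_panel).
From O(convene_panel) and premise 5, O(convene_panel → ~void_entry), we obtain O(~void_entry).
Premise 10 is O(~inspect_evidence → void_entry); contrapositively O(~void_entry → inspect_evidence). Since O(~void_entry) holds, K gives O(inspect_evidence).
Premise 7 is O(inspect_evidence → disclose_schedule); since O(inspect_evidence), deontic closure gives O(disclose_schedule).
So O(disclose_schedule) holds — disclose_schedule is obligatory. None of the other listed options is made obligatory by any chain of premises.

disclose_schedule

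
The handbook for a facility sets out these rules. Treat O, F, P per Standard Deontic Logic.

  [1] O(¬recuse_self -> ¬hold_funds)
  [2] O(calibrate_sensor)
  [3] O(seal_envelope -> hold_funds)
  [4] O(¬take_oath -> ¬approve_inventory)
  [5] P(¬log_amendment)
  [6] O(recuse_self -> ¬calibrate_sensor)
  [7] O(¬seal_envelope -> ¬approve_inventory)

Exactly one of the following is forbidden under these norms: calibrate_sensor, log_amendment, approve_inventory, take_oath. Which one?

From premise 2 we have O(calibrate_sensor).
The contrapositive of premise 6 (O(recuse_self -> ¬calibrate_sensor)) is O(calibrate_sensor -> ¬recuse_self), and O(calibrate_sensor) is already established, so O(¬recuse_self).
With premise 1, O(¬recuse_self -> ¬hold_funds), the K-axiom yields O(¬hold_funds).
The contrapositive of premise 3 (O(seal_envelope -> hold_funds)) is O(¬hold_funds -> ¬seal_envelope), and O(¬hold_funds) is already established, so O(¬seal_envelope).
Applying K to premise 7 (O(¬seal_envelope -> ¬approve_inventory)) and O(¬seal_envelope) yields O(¬approve_inventory).
So O(¬approve_inventory) holds, i.e. approve_inventory is forbidden. None of the other listed options is forbidden under the premises.

approve_inventory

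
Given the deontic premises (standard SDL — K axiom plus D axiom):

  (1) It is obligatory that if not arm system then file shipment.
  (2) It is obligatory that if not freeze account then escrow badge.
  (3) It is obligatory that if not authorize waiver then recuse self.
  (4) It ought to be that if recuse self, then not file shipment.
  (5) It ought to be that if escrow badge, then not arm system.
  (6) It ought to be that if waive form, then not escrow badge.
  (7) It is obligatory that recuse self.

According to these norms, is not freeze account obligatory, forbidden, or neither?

From premise 7 we have O(recuse_self).
Applying K to premise 4 (O(recuse_self → ¬file_shipment)) and O(recuse_self) yields O(¬file_shipment).
The contrapositive of premise 1 (O(¬arm_system → file_shipment)) is O(¬file_shipment → arm_system), and O(¬file_shipment) is already established, so O(arm_system).
The contrapositive of premise 5 (O(escrow_badge → ¬arm_system)) is O(arm_system → ¬escrow_badge), and O(arm_system) is already established, so O(¬escrow_badge).
Premise 2 is O(¬freeze_account → escrow_badge); contrapositively O(¬escrow_badge → freeze_account). Since O(¬escrow_badge) holds, K gives O(freeze_account).
Premises 3, 6 do not contribute to this derivation.
Thus O(freeze_account), which is F(¬freeze_account): ¬freeze_account is forbidden.

Forbidden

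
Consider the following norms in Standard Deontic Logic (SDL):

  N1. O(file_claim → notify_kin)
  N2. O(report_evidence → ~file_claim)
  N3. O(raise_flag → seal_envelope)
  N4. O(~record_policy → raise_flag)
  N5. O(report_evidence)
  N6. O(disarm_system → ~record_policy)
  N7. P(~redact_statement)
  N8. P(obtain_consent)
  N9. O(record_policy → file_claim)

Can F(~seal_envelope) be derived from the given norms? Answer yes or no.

Premise 5 states O(report_evidence) outright.
From O(report_evidence) and premise 2, O(report_evidence → ~file_claim), we obtain O(~file_claim).
The contrapositive of premise 9 (O(record_policy → file_claim)) is O(~file_claim → ~record_policy), and O(~file_claim) is already established, so O(~record_policy).
Applying K to premise 4 (O(~record_policy → raise_flag)) and O(~record_policy) yields O(raise_flag).
Applying K to premise 3 (O(raise_flag → seal_envelope)) and O(raise_flag) yields O(seal_envelope).
Premises 1, 6, 7, 8 do not contribute to this derivation.
So O(seal_envelope) holds, i.e. F(~seal_envelope). The claim follows.

Yes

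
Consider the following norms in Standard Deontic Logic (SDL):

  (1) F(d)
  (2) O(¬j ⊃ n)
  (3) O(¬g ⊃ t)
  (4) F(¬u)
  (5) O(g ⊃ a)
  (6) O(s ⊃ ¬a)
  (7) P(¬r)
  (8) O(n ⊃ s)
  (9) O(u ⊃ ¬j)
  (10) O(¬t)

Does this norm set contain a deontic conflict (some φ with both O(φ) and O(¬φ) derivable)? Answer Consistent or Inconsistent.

Premise 10 states O(¬t) outright.
Premise 3 is O(¬g ⊃ t); contrapositively O(¬t ⊃ g). Since O(¬t) holds, K gives O(g).
With premise 5, O(g ⊃ a), the K-axiom yields O(a).
Premise 6, O(s ⊃ ¬a), contraposes to O(a ⊃ ¬s); with O(a) we get O(¬s).
Premise 8 is O(n ⊃ s); contrapositively O(¬s ⊃ ¬n). Since O(¬s) holds, K gives O(¬n).
Premise 2, O(¬j ⊃ n), contraposes to O(¬n ⊃ j); with O(¬n) we get O(j).
Premise 9 is O(u ⊃ ¬j); contrapositively O(j ⊃ ¬u). Since O(j) holds, K gives O(¬u).
However, F(¬u) at premise 4 amounts to O(u).
We now have both O(¬u) and O(u) — u is simultaneously obligatory and forbidden, violating the D-axiom.

Inconsistent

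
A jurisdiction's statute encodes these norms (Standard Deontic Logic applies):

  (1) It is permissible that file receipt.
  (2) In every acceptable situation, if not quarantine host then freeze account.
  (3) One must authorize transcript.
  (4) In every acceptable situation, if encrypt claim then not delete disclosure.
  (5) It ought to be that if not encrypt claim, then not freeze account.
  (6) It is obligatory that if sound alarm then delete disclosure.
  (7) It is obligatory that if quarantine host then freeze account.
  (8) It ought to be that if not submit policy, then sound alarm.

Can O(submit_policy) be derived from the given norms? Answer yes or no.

Yes

Premises 2 and 7 cover both cases: O(¬quarantine_host → freeze_account) and O(quarantine_host → freeze_account). Since ¬quarantine_host ∨ quarantine_host is a tautology, O(freeze_account) follows.
Premise 5 is O(¬encrypt_claim → ¬freeze_account); contrapositively O(freeze_account → encrypt_claim). Since O(freeze_account) holds, K gives O(encrypt_claim).
Premise 4 is O(encrypt_claim → ¬delete_disclosure); since O(encrypt_claim), deontic closure gives O(¬delete_disclosure).
Premise 6, O(sound_alarm → delete_disclosure), contraposes to O(¬delete_disclosure → ¬sound_alarm); with O(¬delete_disclosure) we get O(¬sound_alarm).
Premise 8 is O(¬submit_policy → sound_alarm); contrapositively O(¬sound_alarm → submit_policy). Since O(¬sound_alarm) holds, K gives O(submit_policy).
Premises 1, 3 do not contribute to this derivation.
So O(submit_policy) follows.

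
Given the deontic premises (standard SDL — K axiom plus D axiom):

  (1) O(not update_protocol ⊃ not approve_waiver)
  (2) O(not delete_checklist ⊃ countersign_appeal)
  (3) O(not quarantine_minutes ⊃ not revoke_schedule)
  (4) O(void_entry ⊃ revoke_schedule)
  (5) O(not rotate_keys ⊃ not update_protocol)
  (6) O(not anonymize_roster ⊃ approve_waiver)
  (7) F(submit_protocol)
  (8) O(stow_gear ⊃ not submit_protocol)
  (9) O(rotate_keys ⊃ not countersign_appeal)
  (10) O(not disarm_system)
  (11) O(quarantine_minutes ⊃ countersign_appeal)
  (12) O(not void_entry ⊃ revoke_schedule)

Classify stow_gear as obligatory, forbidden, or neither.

Neither

Premise 8 is O(stow_gear ⊃ not submit_protocol); even if O(not submit_protocol) held, inferring O(stow_gear) would be affirming the consequent — invalid.
No premise or chain of K-axiom applications forces O(stow_gear), and none forces O(not stow_gear). So stow_gear is neither obligatory nor forbidden under these norms.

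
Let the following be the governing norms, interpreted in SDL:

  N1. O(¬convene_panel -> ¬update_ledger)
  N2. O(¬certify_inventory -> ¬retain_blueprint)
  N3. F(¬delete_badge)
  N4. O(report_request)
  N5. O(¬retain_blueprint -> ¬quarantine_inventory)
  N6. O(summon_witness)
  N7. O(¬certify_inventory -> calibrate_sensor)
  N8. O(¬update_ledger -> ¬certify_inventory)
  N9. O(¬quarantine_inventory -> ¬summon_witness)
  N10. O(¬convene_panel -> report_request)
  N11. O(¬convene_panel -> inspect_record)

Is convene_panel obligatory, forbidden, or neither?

Premise 6 gives O(summon_witness).
The contrapositive of premise 9 (O(¬quarantine_inventory -> ¬summon_witness)) is O(summon_witness -> quarantine_inventory), and O(summon_witness) is already established, so O(quarantine_inventory).
The contrapositive of premise 5 (O(¬retain_blueprint -> ¬quarantine_inventory)) is O(quarantine_inventory -> retain_blueprint), and O(quarantine_inventory) is already established, so O(retain_blueprint).
Premise 2 is O(¬certify_inventory -> ¬retain_blueprint); contrapositively O(retain_blueprint -> certify_inventory). Since O(retain_blueprint) holds, K gives O(certify_inventory).
Premise 8 is O(¬update_ledger -> ¬certify_inventory); contrapositively O(certify_inventory -> update_ledger). Since O(certify_inventory) holds, K gives O(update_ledger).
Premise 1 is O(¬convene_panel -> ¬update_ledger); contrapositively O(update_ledger -> convene_panel). Since O(update_ledger) holds, K gives O(convene_panel).
Premises 3, 4, 7, 10, 11 do not contribute to this derivation.
Hence convene_panel is obligatory.

Obligatory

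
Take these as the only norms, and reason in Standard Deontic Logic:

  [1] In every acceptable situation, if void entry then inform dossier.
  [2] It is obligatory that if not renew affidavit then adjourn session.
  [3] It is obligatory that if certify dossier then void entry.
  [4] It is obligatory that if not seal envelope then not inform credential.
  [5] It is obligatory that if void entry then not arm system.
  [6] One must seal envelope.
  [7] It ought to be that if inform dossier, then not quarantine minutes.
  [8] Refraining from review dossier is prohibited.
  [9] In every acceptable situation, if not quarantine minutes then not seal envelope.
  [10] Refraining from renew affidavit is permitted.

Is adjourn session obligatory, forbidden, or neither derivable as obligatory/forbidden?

Premise 2 is O(¬renew_affidavit → adjourn_session), but O(¬renew_affidavit) is not derivable from the premises (the permission P(¬renew_affidavit) asserts only ¬O(renew_affidavit), not O(¬renew_affidavit)), so it does not yield O(adjourn_session).
No premise or chain of K-axiom applications forces O(adjourn_session), and none forces O(¬adjourn_session). So adjourn_session is neither obligatory nor forbidden under these norms.

Neither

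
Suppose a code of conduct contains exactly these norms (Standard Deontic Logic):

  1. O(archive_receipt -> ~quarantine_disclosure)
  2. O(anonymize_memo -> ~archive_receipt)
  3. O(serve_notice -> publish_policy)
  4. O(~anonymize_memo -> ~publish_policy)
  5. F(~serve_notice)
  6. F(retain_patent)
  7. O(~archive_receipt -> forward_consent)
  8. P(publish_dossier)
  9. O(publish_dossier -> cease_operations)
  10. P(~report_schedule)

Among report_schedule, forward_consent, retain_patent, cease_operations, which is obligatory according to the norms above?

forward_consent

Premise 5 is F(~serve_notice), i.e. O(serve_notice).
Applying K to premise 3 (O(serve_notice -> publish_policy)) and O(serve_notice) yields O(publish_policy).
Premise 4 is O(~anonymize_memo -> ~publish_policy); contrapositively O(publish_policy -> anonymize_memo). Since O(publish_policy) holds, K gives O(anonymize_memo).
Premise 2 is O(anonymize_memo -> ~archive_receipt); since O(anonymize_memo), deontic closure gives O(~archive_receipt).
With premise 7, O(~archive_receipt -> forward_consent), the K-axiom yields O(forward_consent).
So O(forward_consent) holds — forward_consent is obligatory. None of the other listed options is made obligatory by any chain of premises.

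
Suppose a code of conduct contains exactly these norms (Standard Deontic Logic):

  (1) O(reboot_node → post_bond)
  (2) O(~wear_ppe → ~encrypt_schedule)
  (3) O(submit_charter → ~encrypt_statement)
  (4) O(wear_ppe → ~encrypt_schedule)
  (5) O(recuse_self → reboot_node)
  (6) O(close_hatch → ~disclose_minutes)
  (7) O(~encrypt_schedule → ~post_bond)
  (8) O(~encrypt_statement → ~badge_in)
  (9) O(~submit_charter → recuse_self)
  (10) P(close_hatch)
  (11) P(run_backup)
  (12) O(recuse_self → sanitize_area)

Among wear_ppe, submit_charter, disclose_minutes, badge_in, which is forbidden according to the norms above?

badge_in

By case analysis on ~wear_ppe: premise 2 gives O(~wear_ppe → ~encrypt_schedule) and premise 4 gives O(wear_ppe → ~encrypt_schedule), so O(~encrypt_schedule) either way.
Applying K to premise 7 (O(~encrypt_schedule → ~post_bond)) and O(~encrypt_schedule) yields O(~post_bond).
Premise 1, O(reboot_node → post_bond), contraposes to O(~post_bond → ~reboot_node); with O(~post_bond) we get O(~reboot_node).
Premise 5, O(recuse_self → reboot_node), contraposes to O(~reboot_node → ~recuse_self); with O(~reboot_node) we get O(~recuse_self).
Premise 9 is O(~submit_charter → recuse_self); contrapositively O(~recuse_self → submit_charter). Since O(~recuse_self) holds, K gives O(submit_charter).
Premise 3 is O(submit_charter → ~encrypt_statement); since O(submit_charter), deontic closure gives O(~encrypt_statement).
From O(~encrypt_statement) and premise 8, O(~encrypt_statement → ~badge_in), we obtain O(~badge_in).
So O(~badge_in) holds, i.e. badge_in is forbidden. None of the other listed options is forbidden under the premises.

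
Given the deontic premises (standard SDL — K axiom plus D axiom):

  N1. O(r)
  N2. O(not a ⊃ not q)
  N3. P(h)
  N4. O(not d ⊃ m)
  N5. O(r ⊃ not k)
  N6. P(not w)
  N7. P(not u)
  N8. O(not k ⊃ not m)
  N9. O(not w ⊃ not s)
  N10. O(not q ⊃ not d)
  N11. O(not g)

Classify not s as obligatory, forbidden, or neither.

Premise 9 is O(not w ⊃ not s), but O(not w) is not derivable from the premises (the permission P(not w) asserts only not O(w), not O(not w)), so it does not yield O(not s).
No premise or chain of K-axiom applications forces O(not s), and none forces O(s). So not s is neither obligatory nor forbidden under these norms.

Neither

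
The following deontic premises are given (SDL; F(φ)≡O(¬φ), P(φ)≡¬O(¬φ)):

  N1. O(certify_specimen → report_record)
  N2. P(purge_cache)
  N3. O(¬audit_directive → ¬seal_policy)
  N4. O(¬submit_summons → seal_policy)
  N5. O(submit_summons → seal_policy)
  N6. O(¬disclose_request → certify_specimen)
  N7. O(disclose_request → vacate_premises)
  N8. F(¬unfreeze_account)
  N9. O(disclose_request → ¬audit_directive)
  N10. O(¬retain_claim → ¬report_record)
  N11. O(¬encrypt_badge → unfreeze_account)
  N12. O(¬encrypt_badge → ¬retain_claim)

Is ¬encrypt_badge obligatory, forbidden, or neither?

Forbidden

Premises 5 and 4 cover both cases: O(submit_summons → seal_policy) and O(¬submit_summons → seal_policy). Since submit_summons ∨ ¬submit_summons is a tautology, O(seal_policy) follows.
Premise 3, O(¬audit_directive → ¬seal_policy), contraposes to O(seal_policy → audit_directive); with O(seal_policy) we get O(audit_directive).
The contrapositive of premise 9 (O(disclose_request → ¬audit_directive)) is O(audit_directive → ¬disclose_request), and O(audit_directive) is already established, so O(¬disclose_request).
Premise 6 is O(¬disclose_request → certify_specimen); since O(¬disclose_request), deontic closure gives O(certify_specimen).
From O(certify_specimen) and premise 1, O(certify_specimen → report_record), we obtain O(report_record).
Premise 10 is O(¬retain_claim → ¬report_record); contrapositively O(report_record → retain_claim). Since O(report_record) holds, K gives O(retain_claim).
The contrapositive of premise 12 (O(¬encrypt_badge → ¬retain_claim)) is O(retain_claim → encrypt_badge), and O(retain_claim) is already established, so O(encrypt_badge).
Premises 2, 7, 8, 11 do not contribute to this derivation.
Thus O(encrypt_badge), which is F(¬encrypt_badge): ¬encrypt_badge is forbidden.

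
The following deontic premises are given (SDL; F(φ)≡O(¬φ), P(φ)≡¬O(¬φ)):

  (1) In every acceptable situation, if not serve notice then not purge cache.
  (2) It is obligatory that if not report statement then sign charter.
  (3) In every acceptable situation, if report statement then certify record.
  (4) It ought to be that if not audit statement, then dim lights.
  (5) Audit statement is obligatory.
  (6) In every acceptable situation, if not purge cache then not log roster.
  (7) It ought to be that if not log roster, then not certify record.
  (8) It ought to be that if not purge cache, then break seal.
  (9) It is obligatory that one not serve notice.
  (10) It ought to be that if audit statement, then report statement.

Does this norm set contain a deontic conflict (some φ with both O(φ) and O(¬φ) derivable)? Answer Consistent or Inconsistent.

Inconsistent

Premise 5 states O(audit_statement) outright.
From O(audit_statement) and premise 10, O(audit_statement → report_statement), we obtain O(report_statement).
From O(report_statement) and premise 3, O(report_statement → certify_record), we obtain O(certify_record).
Premise 7 is O(¬log_roster → ¬certify_record); contrapositively O(certify_record → log_roster). Since O(certify_record) holds, K gives O(log_roster).
Premise 6 is O(¬purge_cache → ¬log_roster); contrapositively O(log_roster → purge_cache). Since O(log_roster) holds, K gives O(purge_cache).
Premise 1 is O(¬serve_notice → ¬purge_cache); contrapositively O(purge_cache → serve_notice). Since O(purge_cache) holds, K gives O(serve_notice).
However, premise 9 gives O(¬serve_notice).
We now have both O(serve_notice) and O(¬serve_notice) — serve_notice is simultaneously obligatory and forbidden, violating the D-axiom.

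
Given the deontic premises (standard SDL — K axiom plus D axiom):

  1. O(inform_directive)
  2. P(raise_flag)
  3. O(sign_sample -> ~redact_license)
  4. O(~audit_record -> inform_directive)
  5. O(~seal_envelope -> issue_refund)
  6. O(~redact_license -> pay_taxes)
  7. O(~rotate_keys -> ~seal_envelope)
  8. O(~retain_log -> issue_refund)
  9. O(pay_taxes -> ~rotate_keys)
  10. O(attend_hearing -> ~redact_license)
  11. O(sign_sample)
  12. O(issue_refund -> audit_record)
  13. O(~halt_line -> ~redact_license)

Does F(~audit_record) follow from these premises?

Yes

Premise 11 states O(sign_sample) outright.
With premise 3, O(sign_sample -> ~redact_license), the K-axiom yields O(~redact_license).
Applying K to premise 6 (O(~redact_license -> pay_taxes)) and O(~redact_license) yields O(pay_taxes).
With premise 9, O(pay_taxes -> ~rotate_keys), the K-axiom yields O(~rotate_keys).
With premise 7, O(~rotate_keys -> ~seal_envelope), the K-axiom yields O(~seal_envelope).
Applying K to premise 5 (O(~seal_envelope -> issue_refund)) and O(~seal_envelope) yields O(issue_refund).
From O(issue_refund) and premise 12, O(issue_refund -> audit_record), we obtain O(audit_record).
Premises 1, 2, 4, 8, 10, 13 do not contribute to this derivation.
So O(audit_record) holds, i.e. F(~audit_record). The claim follows.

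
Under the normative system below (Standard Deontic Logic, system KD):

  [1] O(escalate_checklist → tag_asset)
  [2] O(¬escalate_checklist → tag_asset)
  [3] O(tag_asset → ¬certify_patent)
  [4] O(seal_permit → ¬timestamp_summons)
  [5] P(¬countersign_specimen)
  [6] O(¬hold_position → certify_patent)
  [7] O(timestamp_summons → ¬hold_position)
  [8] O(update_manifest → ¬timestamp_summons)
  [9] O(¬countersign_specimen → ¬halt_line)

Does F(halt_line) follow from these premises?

Premise 9 is O(¬countersign_specimen → ¬halt_line), but O(¬countersign_specimen) is not derivable from the premises (the permission P(¬countersign_specimen) asserts only ¬O(countersign_specimen), not O(¬countersign_specimen)), so it does not yield O(¬halt_line).
No other premise forces O(¬halt_line). An ideal world satisfying every premise can still have halt_line true, so F(halt_line) is not derivable.

No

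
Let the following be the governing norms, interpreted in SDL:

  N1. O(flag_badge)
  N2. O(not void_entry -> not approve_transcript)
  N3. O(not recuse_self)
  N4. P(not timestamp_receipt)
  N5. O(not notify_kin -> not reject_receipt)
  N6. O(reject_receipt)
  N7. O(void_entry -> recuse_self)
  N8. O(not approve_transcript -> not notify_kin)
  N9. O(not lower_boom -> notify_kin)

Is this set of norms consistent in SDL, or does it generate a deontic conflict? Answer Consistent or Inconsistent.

Premise 6 gives O(reject_receipt).
Premise 5 is O(not notify_kin -> not reject_receipt); contrapositively O(reject_receipt -> notify_kin). Since O(reject_receipt) holds, K gives O(notify_kin).
Premise 8 is O(not approve_transcript -> not notify_kin); contrapositively O(notify_kin -> approve_transcript). Since O(notify_kin) holds, K gives O(approve_transcript).
Premise 2, O(not void_entry -> not approve_transcript), contraposes to O(approve_transcript -> void_entry); with O(approve_transcript) we get O(void_entry).
With premise 7, O(void_entry -> recuse_self), the K-axiom yields O(recuse_self).
Yet premise 3 states O(not recuse_self).
We now have both O(recuse_self) and O(not recuse_self) — recuse_self is simultaneously obligatory and forbidden, violating the D-axiom.

Inconsistent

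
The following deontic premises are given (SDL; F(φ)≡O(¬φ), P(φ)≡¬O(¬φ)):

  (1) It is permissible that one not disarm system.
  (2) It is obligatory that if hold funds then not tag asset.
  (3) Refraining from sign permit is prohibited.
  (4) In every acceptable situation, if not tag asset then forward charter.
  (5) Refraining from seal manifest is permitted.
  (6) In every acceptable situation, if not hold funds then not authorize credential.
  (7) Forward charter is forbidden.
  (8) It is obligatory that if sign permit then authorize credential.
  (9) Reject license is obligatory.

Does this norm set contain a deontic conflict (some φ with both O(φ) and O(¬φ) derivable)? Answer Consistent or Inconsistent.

Premise 7 is F(forward_charter), i.e. O(¬forward_charter).
The contrapositive of premise 4 (O(¬tag_asset → forward_charter)) is O(¬forward_charter → tag_asset), and O(¬forward_charter) is already established, so O(tag_asset).
Premise 2 is O(hold_funds → ¬tag_asset); contrapositively O(tag_asset → ¬hold_funds). Since O(tag_asset) holds, K gives O(¬hold_funds).
Premise 6 is O(¬hold_funds → ¬authorize_credential); since O(¬hold_funds), deontic closure gives O(¬authorize_credential).
The contrapositive of premise 8 (O(sign_permit → authorize_credential)) is O(¬authorize_credential → ¬sign_permit), and O(¬authorize_credential) is already established, so O(¬sign_permit).
However, F(¬sign_permit) at premise 3 amounts to O(sign_permit).
We now have both O(¬sign_permit) and O(sign_permit) — sign_permit is simultaneously obligatory and forbidden, violating the D-axiom.

Inconsistent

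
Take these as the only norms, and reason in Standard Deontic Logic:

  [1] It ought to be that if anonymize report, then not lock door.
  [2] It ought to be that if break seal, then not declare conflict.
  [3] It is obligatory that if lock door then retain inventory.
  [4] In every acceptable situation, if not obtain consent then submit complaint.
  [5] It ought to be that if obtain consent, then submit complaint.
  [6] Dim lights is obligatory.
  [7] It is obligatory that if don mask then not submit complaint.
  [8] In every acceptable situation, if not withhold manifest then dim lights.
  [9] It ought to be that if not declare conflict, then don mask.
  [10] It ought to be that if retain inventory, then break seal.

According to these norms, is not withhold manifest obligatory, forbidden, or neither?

Premise 8 is O(¬withhold_manifest → dim_lights); even if O(dim_lights) held, inferring O(¬withhold_manifest) would be affirming the consequent — invalid.
No premise or chain of K-axiom applications forces O(¬withhold_manifest), and none forces O(withhold_manifest). So ¬withhold_manifest is neither obligatory nor forbidden under these norms.

Neither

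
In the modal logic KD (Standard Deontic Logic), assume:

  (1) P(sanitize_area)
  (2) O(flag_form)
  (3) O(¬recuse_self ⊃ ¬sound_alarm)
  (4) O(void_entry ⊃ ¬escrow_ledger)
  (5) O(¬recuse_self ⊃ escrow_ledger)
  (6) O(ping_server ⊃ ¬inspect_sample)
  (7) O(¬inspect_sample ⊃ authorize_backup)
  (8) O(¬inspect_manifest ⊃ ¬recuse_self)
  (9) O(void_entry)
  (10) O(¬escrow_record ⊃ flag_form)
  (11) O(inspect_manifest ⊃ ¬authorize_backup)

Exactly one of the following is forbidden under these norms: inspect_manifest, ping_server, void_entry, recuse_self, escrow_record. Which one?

ping_server

Premise 9 gives O(void_entry).
With premise 4, O(void_entry ⊃ ¬escrow_ledger), the K-axiom yields O(¬escrow_ledger).
The contrapositive of premise 5 (O(¬recuse_self ⊃ escrow_ledger)) is O(¬escrow_ledger ⊃ recuse_self), and O(¬escrow_ledger) is already established, so O(recuse_self).
The contrapositive of premise 8 (O(¬inspect_manifest ⊃ ¬recuse_self)) is O(recuse_self ⊃ inspect_manifest), and O(recuse_self) is already established, so O(inspect_manifest).
Applying K to premise 11 (O(inspect_manifest ⊃ ¬authorize_backup)) and O(inspect_manifest) yields O(¬authorize_backup).
Premise 7, O(¬inspect_sample ⊃ authorize_backup), contraposes to O(¬authorize_backup ⊃ inspect_sample); with O(¬authorize_backup) we get O(inspect_sample).
Premise 6, O(ping_server ⊃ ¬inspect_sample), contraposes to O(inspect_sample ⊃ ¬ping_server); with O(inspect_sample) we get O(¬ping_server).
So O(¬ping_server) holds, i.e. ping_server is forbidden. None of the other listed options is forbidden under the premises.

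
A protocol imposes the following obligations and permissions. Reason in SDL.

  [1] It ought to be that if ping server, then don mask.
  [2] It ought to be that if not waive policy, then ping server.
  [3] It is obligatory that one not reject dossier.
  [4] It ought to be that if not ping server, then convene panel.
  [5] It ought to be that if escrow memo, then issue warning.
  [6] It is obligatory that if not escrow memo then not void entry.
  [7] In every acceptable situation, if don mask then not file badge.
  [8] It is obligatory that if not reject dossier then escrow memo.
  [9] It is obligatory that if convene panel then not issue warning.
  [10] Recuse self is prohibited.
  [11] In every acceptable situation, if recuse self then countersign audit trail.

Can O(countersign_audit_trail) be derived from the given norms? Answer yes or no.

Premise 11 is O(recuse_self → countersign_audit_trail), but O(recuse_self) is not derivable from the premises, so it does not yield O(countersign_audit_trail).
No other premise forces O(countersign_audit_trail). An ideal world satisfying every premise can still have countersign_audit_trail false, so O(countersign_audit_trail) is not derivable.

No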